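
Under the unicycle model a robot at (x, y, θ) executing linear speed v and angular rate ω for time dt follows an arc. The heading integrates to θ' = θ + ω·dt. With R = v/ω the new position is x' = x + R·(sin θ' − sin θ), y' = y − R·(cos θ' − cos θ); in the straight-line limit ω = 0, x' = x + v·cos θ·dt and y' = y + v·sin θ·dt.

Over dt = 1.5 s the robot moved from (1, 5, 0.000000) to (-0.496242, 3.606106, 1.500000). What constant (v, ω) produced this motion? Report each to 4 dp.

v = -1.5000, ω = 1.0000

Δθ = 1.500000 − 0.000000 = 1.500000
ω = Δθ/dt = 1.500000/1.5 = 1.0000
R = Δx/(sin θ' − sin θ) = -1.5000
v = R·ω = -1.5000·1.0000 = -1.5000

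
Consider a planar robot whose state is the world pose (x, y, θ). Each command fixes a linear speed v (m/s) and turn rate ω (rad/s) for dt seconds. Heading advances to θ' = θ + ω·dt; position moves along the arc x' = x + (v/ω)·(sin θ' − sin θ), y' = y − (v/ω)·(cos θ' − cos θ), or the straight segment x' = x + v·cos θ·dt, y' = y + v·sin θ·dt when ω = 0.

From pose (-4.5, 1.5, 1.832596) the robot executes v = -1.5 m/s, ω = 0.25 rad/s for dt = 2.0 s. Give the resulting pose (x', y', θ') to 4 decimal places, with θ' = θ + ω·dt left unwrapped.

(-3.0460, -1.0884, 2.3326)

θ' = 1.8326 + 0.25·2.0 = 2.3326
R = v/ω = -1.5/0.25 = -6.0000
x' = -4.5 + -6.0000·(sin 2.3326 − sin 1.8326) = -3.0460
y' = 1.5 − -6.0000·(cos 2.3326 − cos 1.8326) = -1.0884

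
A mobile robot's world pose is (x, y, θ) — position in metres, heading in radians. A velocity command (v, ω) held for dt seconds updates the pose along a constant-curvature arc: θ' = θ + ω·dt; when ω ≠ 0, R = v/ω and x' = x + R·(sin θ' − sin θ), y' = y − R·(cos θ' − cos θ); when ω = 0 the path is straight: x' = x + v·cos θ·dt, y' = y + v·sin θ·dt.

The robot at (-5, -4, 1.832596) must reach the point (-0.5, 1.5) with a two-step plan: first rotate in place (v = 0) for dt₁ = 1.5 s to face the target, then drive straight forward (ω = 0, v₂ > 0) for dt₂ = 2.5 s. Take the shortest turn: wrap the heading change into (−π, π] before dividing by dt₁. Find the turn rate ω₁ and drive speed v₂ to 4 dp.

ω₁ = -0.6317, v₂ = 2.8425

heading to target = atan2(1.5−-4, -0.5−-5) = 0.8851
Δθ = wrap(0.8851 − 1.8326) = -0.9475; ω₁ = Δθ/dt₁ = -0.6317
distance = √((-0.5−-5)² + (1.5−-4)²) = 7.1063; v₂ = distance/dt₂ = 2.8425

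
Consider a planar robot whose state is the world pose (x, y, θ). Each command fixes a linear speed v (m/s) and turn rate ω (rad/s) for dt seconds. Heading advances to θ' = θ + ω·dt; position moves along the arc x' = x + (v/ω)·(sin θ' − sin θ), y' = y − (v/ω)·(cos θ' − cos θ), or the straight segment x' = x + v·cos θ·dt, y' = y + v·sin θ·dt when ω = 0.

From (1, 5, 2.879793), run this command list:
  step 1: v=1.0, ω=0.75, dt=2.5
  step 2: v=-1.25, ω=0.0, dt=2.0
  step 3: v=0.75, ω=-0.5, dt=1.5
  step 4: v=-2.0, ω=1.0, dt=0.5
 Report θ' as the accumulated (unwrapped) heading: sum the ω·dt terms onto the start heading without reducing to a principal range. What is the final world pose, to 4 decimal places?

(-0.7048, 6.0025, 4.5048)

step 1: θ'=4.7548 (R=1.3333) → pose (-0.6772, 3.6556, 4.7548)
step 2: θ'=4.7548 (straight) → pose (-0.7832, 6.1533, 4.7548)
step 3: θ'=4.0048 (R=-1.5000) → pose (-1.1420, 5.1147, 4.0048)
step 4: θ'=4.5048 (R=-2.0000) → pose (-0.7048, 6.0025, 4.5048)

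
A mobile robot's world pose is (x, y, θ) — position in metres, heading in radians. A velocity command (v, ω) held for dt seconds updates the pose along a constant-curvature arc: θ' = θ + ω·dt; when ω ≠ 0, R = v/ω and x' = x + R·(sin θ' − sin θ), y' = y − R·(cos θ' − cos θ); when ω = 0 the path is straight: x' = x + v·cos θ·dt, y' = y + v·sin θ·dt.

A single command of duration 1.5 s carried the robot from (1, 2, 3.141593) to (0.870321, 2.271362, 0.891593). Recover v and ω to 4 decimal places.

Δθ = 0.891593 − 3.141593 = -2.250000
ω = Δθ/dt = -2.250000/1.5 = -1.5000
R = −Δy/(cos θ' − cos θ) = -0.1667
v = R·ω = -0.1667·-1.5000 = 0.2500

v = 0.2500, ω = -1.5000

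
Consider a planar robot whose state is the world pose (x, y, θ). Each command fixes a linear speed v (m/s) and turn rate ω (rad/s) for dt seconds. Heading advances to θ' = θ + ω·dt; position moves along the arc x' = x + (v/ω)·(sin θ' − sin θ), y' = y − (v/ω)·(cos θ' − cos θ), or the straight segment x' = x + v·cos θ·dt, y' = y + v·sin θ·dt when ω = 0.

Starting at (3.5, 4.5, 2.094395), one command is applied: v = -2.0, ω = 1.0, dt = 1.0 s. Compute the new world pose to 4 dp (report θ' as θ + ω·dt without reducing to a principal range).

(5.1377, 3.5022, 3.0944)

θ' = 2.0944 + 1.0·1.0 = 3.0944
R = v/ω = -2.0/1.0 = -2.0000
x' = 3.5 + -2.0000·(sin 3.0944 − sin 2.0944) = 5.1377
y' = 4.5 − -2.0000·(cos 3.0944 − cos 2.0944) = 3.5022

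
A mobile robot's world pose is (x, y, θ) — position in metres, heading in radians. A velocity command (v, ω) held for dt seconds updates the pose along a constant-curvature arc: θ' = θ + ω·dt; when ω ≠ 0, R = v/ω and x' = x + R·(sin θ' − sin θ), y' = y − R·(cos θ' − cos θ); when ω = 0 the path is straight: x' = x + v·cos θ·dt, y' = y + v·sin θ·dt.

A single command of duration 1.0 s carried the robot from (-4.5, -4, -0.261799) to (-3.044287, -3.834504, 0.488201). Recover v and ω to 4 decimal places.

Δθ = 0.488201 − -0.261799 = 0.750000
ω = Δθ/dt = 0.750000/1.0 = 0.7500
R = Δx/(sin θ' − sin θ) = 2.0000
v = R·ω = 2.0000·0.7500 = 1.5000

v = 1.5000, ω = 0.7500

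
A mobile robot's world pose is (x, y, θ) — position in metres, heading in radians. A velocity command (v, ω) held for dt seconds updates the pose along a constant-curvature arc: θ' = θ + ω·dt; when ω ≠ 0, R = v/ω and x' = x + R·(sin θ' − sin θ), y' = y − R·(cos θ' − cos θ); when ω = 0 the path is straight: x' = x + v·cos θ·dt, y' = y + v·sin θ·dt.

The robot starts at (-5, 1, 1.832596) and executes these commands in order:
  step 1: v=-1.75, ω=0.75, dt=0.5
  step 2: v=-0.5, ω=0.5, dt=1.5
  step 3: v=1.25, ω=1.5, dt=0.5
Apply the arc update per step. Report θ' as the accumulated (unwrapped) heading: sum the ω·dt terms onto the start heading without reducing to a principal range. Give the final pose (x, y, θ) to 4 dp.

step 1: θ'=2.2076 (R=-2.3333) → pose (-4.6222, 0.2165, 2.2076)
step 2: θ'=2.9576 (R=-1.0000) → pose (-4.0011, -0.1720, 2.9576)
step 3: θ'=3.7076 (R=0.8333) → pose (-4.6005, -0.2879, 3.7076)

(-4.6005, -0.2879, 3.7076)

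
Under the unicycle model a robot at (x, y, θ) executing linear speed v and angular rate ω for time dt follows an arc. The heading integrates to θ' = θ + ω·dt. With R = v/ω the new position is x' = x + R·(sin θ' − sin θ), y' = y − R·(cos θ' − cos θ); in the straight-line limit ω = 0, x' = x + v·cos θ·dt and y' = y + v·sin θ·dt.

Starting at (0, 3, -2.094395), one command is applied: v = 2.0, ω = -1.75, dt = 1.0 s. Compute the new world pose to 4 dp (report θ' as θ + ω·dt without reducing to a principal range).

θ' = -2.0944 + -1.75·1.0 = -3.8444
R = v/ω = 2.0/-1.75 = -1.1429
x' = 0 + -1.1429·(sin -3.8444 − sin -2.0944) = -1.7284
y' = 3 − -1.1429·(cos -3.8444 − cos -2.0944) = 2.6994

(-1.7284, 2.6994, -3.8444)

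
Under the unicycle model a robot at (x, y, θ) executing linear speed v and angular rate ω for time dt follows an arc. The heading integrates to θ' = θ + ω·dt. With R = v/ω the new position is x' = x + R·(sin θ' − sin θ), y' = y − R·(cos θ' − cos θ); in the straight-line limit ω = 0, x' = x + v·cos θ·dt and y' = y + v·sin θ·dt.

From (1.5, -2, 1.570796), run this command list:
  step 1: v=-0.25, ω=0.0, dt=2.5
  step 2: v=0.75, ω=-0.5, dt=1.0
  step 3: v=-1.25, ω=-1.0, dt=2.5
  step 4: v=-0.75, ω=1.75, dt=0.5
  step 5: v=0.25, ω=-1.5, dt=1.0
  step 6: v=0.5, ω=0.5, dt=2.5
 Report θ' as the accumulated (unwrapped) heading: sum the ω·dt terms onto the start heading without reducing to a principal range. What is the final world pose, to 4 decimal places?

(-0.6246, -2.5567, -0.8042)

step 1: θ'=1.5708 (straight) → pose (1.5000, -2.6250, 1.5708)
step 2: θ'=1.0708 (R=-1.5000) → pose (1.6836, -1.9059, 1.0708)
step 3: θ'=-1.4292 (R=1.2500) → pose (-0.6508, -1.4830, -1.4292)
step 4: θ'=-0.5542 (R=-0.4286) → pose (-0.8496, -1.1790, -0.5542)
step 5: θ'=-2.0542 (R=-0.1667) → pose (-0.7897, -1.3982, -2.0542)
step 6: θ'=-0.8042 (R=1.0000) → pose (-0.6246, -2.5567, -0.8042)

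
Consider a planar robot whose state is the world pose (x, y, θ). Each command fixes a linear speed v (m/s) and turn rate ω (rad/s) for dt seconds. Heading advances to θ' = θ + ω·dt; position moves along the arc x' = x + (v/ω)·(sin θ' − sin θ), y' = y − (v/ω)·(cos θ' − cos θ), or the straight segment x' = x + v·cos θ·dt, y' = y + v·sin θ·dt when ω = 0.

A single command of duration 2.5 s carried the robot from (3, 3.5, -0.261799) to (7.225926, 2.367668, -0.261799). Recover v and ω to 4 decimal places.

v = 1.7500, ω = 0.0000

Δθ = -0.261799 − -0.261799 = 0.000000
ω = Δθ/dt = 0.000000/2.5 = 0.0000
ω = 0 → v = (Δx·cos θ + Δy·sin θ)/dt = 1.7500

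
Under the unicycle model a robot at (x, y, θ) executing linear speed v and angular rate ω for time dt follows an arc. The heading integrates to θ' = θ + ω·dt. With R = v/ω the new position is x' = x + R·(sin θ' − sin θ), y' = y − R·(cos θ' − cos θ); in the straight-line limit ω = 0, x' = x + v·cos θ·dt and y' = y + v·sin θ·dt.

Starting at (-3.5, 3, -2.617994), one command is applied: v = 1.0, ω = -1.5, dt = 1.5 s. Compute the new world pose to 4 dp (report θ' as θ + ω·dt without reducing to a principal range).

θ' = -2.6180 + -1.5·1.5 = -4.8680
R = v/ω = 1.0/-1.5 = -0.6667
x' = -3.5 + -0.6667·(sin -4.8680 − sin -2.6180) = -4.4919
y' = 3 − -0.6667·(cos -4.8680 − cos -2.6180) = 3.6807

(-4.4919, 3.6807, -4.8680)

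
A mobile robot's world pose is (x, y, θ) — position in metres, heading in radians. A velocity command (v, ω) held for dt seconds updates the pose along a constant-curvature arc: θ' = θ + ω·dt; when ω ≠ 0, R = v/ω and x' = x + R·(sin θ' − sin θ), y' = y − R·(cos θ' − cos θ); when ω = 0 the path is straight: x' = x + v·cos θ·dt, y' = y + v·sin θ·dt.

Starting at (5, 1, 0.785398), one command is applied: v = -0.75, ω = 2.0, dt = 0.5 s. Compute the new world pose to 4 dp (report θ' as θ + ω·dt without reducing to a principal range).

(4.8988, 0.6550, 1.7854)

θ' = 0.7854 + 2.0·0.5 = 1.7854
R = v/ω = -0.75/2.0 = -0.3750
x' = 5 + -0.3750·(sin 1.7854 − sin 0.7854) = 4.8988
y' = 1 − -0.3750·(cos 1.7854 − cos 0.7854) = 0.6550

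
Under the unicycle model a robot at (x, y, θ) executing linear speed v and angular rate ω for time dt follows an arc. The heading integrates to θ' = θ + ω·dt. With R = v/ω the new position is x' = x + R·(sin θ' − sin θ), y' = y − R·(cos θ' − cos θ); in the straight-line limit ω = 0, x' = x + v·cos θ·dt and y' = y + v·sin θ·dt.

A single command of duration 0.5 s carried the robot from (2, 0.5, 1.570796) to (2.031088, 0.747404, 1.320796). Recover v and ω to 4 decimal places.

Δθ = 1.320796 − 1.570796 = -0.250000
ω = Δθ/dt = -0.250000/0.5 = -0.5000
R = −Δy/(cos θ' − cos θ) = -1.0000
v = R·ω = -1.0000·-0.5000 = 0.5000

v = 0.5000, ω = -0.5000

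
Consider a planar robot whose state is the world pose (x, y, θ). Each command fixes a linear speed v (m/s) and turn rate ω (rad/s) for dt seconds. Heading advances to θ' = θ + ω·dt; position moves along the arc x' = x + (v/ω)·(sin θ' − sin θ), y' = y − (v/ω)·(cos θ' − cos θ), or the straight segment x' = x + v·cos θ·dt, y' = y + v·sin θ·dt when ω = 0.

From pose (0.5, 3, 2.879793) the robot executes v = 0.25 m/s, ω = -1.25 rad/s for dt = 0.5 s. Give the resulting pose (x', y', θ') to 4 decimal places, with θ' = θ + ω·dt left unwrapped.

(0.3968, 3.0668, 2.2548)

θ' = 2.8798 + -1.25·0.5 = 2.2548
R = v/ω = 0.25/-1.25 = -0.2000
x' = 0.5 + -0.2000·(sin 2.2548 − sin 2.8798) = 0.3968
y' = 3 − -0.2000·(cos 2.2548 − cos 2.8798) = 3.0668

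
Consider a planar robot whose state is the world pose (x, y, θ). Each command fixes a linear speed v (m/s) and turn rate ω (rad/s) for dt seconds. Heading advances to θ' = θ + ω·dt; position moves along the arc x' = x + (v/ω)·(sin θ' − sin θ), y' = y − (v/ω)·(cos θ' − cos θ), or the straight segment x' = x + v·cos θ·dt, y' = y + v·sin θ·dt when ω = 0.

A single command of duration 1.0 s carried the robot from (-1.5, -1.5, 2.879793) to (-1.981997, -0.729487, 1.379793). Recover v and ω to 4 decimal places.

Δθ = 1.379793 − 2.879793 = -1.500000
ω = Δθ/dt = -1.500000/1.0 = -1.5000
R = −Δy/(cos θ' − cos θ) = -0.6667
v = R·ω = -0.6667·-1.5000 = 1.0000

v = 1.0000, ω = -1.5000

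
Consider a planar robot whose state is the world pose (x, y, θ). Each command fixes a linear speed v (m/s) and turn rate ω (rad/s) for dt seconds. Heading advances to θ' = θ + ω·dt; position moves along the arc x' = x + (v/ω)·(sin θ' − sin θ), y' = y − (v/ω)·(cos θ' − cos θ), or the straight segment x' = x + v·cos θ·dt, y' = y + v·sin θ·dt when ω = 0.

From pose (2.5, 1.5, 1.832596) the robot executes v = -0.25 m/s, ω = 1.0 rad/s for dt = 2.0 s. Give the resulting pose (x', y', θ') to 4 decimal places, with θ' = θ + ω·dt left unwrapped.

θ' = 1.8326 + 1.0·2.0 = 3.8326
R = v/ω = -0.25/1.0 = -0.2500
x' = 2.5 + -0.2500·(sin 3.8326 − sin 1.8326) = 2.9008
y' = 1.5 − -0.2500·(cos 3.8326 − cos 1.8326) = 1.3721

(2.9008, 1.3721, 3.8326)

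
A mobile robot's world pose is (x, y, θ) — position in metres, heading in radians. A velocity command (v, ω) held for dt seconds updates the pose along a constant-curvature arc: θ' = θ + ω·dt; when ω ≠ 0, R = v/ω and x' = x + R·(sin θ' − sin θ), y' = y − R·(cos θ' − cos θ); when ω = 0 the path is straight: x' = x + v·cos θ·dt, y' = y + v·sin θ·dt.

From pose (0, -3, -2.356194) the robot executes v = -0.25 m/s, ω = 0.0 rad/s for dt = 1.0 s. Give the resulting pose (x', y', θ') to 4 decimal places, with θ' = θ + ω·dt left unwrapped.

(0.1768, -2.8232, -2.3562)

θ' = -2.3562 + 0.0·1.0 = -2.3562
ω = 0 → straight: x' = 0 + -0.25·cos(-2.3562)·1.0 = 0.1768
y' = -3 + -0.25·sin(-2.3562)·1.0 = -2.8232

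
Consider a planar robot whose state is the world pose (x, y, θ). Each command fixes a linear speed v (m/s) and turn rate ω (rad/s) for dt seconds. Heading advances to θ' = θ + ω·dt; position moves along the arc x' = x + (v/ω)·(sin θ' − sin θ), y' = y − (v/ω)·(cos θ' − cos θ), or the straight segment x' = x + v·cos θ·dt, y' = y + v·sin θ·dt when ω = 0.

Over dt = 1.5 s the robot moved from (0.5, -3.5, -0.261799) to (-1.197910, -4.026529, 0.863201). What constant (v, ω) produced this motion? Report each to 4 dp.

v = -1.2500, ω = 0.7500

Δθ = 0.863201 − -0.261799 = 1.125000
ω = Δθ/dt = 1.125000/1.5 = 0.7500
R = Δx/(sin θ' − sin θ) = -1.6667
v = R·ω = -1.6667·0.7500 = -1.2500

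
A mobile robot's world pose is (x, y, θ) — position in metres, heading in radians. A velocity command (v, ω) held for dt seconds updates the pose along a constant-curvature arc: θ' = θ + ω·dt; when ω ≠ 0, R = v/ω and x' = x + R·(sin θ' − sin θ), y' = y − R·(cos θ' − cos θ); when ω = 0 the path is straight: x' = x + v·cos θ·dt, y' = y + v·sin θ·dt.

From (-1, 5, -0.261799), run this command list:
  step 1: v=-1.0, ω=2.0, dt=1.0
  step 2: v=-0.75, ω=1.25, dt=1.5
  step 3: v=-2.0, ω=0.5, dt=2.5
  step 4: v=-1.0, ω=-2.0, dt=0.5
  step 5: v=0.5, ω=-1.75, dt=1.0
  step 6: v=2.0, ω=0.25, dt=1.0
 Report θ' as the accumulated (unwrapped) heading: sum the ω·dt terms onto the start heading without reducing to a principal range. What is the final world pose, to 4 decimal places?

step 1: θ'=1.7382 (R=-0.5000) → pose (-1.6224, 4.4337, 1.7382)
step 2: θ'=3.6132 (R=-0.6000) → pose (-0.7582, 3.9992, 3.6132)
step 3: θ'=4.8632 (R=-4.0000) → pose (1.3791, 8.1635, 4.8632)
step 4: θ'=3.8632 (R=0.5000) → pose (1.5431, 8.6140, 3.8632)
step 5: θ'=2.1132 (R=-0.2857) → pose (1.1097, 8.6810, 2.1132)
step 6: θ'=2.3632 (R=8.0000) → pose (-0.1250, 10.2478, 2.3632)

(-0.1250, 10.2478, 2.3632)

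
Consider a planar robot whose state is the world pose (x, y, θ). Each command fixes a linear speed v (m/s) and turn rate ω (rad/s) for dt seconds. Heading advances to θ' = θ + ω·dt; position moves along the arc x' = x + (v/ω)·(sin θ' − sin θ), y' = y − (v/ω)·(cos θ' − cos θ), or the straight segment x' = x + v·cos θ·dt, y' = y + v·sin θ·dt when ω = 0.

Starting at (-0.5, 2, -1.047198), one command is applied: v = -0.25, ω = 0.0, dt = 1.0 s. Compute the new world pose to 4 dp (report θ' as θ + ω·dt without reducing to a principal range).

(-0.6250, 2.2165, -1.0472)

θ' = -1.0472 + 0.0·1.0 = -1.0472
ω = 0 → straight: x' = -0.5 + -0.25·cos(-1.0472)·1.0 = -0.6250
y' = 2 + -0.25·sin(-1.0472)·1.0 = 2.2165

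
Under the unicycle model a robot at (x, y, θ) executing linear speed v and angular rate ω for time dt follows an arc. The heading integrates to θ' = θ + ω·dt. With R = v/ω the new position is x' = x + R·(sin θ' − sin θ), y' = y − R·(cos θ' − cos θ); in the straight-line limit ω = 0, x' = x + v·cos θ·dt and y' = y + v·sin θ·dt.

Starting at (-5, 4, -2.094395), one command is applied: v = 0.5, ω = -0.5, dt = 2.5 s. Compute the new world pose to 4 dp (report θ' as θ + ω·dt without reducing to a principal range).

(-6.0674, 3.5205, -3.3444)

θ' = -2.0944 + -0.5·2.5 = -3.3444
R = v/ω = 0.5/-0.5 = -1.0000
x' = -5 + -1.0000·(sin -3.3444 − sin -2.0944) = -6.0674
y' = 4 − -1.0000·(cos -3.3444 − cos -2.0944) = 3.5205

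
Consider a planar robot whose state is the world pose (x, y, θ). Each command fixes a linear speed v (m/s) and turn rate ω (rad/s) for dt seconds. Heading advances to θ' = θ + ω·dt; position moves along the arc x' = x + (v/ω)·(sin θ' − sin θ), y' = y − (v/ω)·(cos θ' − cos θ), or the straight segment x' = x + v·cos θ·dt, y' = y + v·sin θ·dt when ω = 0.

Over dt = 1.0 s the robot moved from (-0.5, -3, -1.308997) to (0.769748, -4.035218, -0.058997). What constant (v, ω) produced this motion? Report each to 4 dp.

Δθ = -0.058997 − -1.308997 = 1.250000
ω = Δθ/dt = 1.250000/1.0 = 1.2500
R = Δx/(sin θ' − sin θ) = 1.4000
v = R·ω = 1.4000·1.2500 = 1.7500

v = 1.7500, ω = 1.2500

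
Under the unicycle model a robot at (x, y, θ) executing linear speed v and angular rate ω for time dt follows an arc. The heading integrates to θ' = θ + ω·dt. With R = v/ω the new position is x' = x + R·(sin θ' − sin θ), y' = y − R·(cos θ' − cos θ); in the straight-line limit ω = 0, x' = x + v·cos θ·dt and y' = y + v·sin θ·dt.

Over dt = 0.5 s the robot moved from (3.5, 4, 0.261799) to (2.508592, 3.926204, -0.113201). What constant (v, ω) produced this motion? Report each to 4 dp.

Δθ = -0.113201 − 0.261799 = -0.375000
ω = Δθ/dt = -0.375000/0.5 = -0.7500
R = Δx/(sin θ' − sin θ) = 2.6667
v = R·ω = 2.6667·-0.7500 = -2.0000

v = -2.0000, ω = -0.7500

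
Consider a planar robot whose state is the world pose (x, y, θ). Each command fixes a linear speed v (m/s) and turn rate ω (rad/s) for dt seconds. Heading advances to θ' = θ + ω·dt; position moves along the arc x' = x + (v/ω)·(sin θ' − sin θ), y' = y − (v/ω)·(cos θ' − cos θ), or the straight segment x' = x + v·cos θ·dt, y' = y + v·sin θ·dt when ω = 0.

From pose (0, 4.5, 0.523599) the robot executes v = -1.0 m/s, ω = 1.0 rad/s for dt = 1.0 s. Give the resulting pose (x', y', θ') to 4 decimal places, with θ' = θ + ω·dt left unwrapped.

θ' = 0.5236 + 1.0·1.0 = 1.5236
R = v/ω = -1.0/1.0 = -1.0000
x' = 0 + -1.0000·(sin 1.5236 − sin 0.5236) = -0.4989
y' = 4.5 − -1.0000·(cos 1.5236 − cos 0.5236) = 3.6812

(-0.4989, 3.6812, 1.5236)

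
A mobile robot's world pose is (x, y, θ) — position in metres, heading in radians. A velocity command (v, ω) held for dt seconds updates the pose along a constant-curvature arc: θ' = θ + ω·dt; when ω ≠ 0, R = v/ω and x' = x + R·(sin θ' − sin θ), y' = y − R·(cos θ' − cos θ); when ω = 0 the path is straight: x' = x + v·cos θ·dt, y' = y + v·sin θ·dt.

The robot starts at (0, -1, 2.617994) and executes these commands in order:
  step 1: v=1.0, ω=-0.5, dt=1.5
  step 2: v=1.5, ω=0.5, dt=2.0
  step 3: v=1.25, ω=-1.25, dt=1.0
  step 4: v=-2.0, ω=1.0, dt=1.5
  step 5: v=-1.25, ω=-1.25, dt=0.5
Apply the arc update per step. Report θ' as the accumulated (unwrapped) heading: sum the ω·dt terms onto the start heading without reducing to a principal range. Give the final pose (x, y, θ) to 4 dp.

step 1: θ'=1.8680 (R=-2.0000) → pose (-0.9123, 0.1464, 1.8680)
step 2: θ'=2.8680 (R=3.0000) → pose (-2.9702, 2.1563, 2.8680)
step 3: θ'=1.6180 (R=-1.0000) → pose (-3.6989, 3.0719, 1.6180)
step 4: θ'=3.1180 (R=-2.0000) → pose (-1.7483, 1.1668, 3.1180)
step 5: θ'=2.4930 (R=1.0000) → pose (-1.1678, 0.9640, 2.4930)

(-1.1678, 0.9640, 2.4930)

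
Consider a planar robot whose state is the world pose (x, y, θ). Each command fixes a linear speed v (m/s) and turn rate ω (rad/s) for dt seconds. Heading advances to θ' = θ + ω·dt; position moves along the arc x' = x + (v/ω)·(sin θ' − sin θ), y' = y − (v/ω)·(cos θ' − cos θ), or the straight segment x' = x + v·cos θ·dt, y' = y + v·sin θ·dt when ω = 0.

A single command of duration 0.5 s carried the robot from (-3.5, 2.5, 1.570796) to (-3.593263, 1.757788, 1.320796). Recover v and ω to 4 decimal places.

Δθ = 1.320796 − 1.570796 = -0.250000
ω = Δθ/dt = -0.250000/0.5 = -0.5000
R = −Δy/(cos θ' − cos θ) = 3.0000
v = R·ω = 3.0000·-0.5000 = -1.5000

v = -1.5000, ω = -0.5000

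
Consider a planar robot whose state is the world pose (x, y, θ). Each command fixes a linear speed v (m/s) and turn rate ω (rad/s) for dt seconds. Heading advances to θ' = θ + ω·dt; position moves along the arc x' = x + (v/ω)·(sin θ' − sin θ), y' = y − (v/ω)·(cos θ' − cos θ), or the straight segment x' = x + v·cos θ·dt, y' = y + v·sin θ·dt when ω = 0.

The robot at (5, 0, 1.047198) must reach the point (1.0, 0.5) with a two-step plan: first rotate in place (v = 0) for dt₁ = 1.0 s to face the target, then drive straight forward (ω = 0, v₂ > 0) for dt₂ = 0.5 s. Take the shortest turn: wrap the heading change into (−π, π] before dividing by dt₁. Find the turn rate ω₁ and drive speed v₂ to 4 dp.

ω₁ = 1.9700, v₂ = 8.0623

heading to target = atan2(0.5−0, 1−5) = 3.0172
Δθ = wrap(3.0172 − 1.0472) = 1.9700; ω₁ = Δθ/dt₁ = 1.9700
distance = √((1−5)² + (0.5−0)²) = 4.0311; v₂ = distance/dt₂ = 8.0623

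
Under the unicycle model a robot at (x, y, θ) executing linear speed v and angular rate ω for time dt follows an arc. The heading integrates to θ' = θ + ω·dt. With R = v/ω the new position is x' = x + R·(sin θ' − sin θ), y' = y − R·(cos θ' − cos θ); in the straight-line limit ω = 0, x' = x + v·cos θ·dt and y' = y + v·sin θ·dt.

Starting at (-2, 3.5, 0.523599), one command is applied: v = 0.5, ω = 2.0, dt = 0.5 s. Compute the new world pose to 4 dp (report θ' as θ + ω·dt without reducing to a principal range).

(-1.8753, 3.7047, 1.5236)

θ' = 0.5236 + 2.0·0.5 = 1.5236
R = v/ω = 0.5/2.0 = 0.2500
x' = -2 + 0.2500·(sin 1.5236 − sin 0.5236) = -1.8753
y' = 3.5 − 0.2500·(cos 1.5236 − cos 0.5236) = 3.7047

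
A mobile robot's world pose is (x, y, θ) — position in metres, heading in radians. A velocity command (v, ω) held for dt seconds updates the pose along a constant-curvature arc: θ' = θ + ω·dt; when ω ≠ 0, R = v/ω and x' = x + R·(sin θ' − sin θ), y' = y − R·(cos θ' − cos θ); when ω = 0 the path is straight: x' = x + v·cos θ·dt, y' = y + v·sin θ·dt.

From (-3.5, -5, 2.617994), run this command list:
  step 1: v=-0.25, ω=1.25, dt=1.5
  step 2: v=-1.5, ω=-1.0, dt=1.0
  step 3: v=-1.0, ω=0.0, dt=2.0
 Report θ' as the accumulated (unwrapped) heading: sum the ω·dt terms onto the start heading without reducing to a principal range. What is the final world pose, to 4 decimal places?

(-0.3793, -3.1000, 3.4930)

step 1: θ'=4.4930 (R=-0.2000) → pose (-3.2048, -4.8703, 4.4930)
step 2: θ'=3.4930 (R=1.5000) → pose (-2.2571, -3.7884, 3.4930)
step 3: θ'=3.4930 (straight) → pose (-0.3793, -3.1000, 3.4930)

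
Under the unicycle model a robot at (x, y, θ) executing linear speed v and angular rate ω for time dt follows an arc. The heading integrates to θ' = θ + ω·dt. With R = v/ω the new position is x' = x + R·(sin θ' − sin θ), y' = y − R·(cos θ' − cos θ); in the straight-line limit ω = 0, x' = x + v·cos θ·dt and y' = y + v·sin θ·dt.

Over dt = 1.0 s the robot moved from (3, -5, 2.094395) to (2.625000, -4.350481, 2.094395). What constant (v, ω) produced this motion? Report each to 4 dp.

Δθ = 2.094395 − 2.094395 = 0.000000
ω = Δθ/dt = 0.000000/1.0 = 0.0000
ω = 0 → v = (Δx·cos θ + Δy·sin θ)/dt = 0.7500

v = 0.7500, ω = 0.0000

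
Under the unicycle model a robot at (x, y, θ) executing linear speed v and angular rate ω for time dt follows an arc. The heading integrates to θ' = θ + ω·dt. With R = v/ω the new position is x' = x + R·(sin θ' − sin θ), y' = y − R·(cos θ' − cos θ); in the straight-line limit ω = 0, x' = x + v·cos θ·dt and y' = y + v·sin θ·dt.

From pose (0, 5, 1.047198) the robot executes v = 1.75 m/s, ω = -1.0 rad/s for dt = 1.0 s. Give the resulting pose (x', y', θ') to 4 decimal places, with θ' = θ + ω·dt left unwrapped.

θ' = 1.0472 + -1.0·1.0 = 0.0472
R = v/ω = 1.75/-1.0 = -1.7500
x' = 0 + -1.7500·(sin 0.0472 − sin 1.0472) = 1.4330
y' = 5 − -1.7500·(cos 0.0472 − cos 1.0472) = 5.8731

(1.4330, 5.8731, 0.0472)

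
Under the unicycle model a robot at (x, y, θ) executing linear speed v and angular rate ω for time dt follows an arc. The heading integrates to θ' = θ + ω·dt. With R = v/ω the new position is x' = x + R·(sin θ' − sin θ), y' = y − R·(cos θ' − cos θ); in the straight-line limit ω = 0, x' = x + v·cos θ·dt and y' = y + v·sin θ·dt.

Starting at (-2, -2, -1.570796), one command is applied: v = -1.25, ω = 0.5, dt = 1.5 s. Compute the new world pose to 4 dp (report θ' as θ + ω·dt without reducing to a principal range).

θ' = -1.5708 + 0.5·1.5 = -0.8208
R = v/ω = -1.25/0.5 = -2.5000
x' = -2 + -2.5000·(sin -0.8208 − sin -1.5708) = -2.6708
y' = -2 − -2.5000·(cos -0.8208 − cos -1.5708) = -0.2959

(-2.6708, -0.2959, -0.8208)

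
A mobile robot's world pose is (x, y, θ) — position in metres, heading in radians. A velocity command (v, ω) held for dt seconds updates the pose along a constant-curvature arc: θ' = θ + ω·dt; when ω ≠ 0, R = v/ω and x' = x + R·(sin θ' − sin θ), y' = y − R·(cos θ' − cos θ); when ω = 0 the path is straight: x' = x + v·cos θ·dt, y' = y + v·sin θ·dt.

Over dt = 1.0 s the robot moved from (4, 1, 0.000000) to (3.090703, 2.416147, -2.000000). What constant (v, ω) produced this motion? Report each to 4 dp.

v = -2.0000, ω = -2.0000

Δθ = -2.000000 − 0.000000 = -2.000000
ω = Δθ/dt = -2.000000/1.0 = -2.0000
R = −Δy/(cos θ' − cos θ) = 1.0000
v = R·ω = 1.0000·-2.0000 = -2.0000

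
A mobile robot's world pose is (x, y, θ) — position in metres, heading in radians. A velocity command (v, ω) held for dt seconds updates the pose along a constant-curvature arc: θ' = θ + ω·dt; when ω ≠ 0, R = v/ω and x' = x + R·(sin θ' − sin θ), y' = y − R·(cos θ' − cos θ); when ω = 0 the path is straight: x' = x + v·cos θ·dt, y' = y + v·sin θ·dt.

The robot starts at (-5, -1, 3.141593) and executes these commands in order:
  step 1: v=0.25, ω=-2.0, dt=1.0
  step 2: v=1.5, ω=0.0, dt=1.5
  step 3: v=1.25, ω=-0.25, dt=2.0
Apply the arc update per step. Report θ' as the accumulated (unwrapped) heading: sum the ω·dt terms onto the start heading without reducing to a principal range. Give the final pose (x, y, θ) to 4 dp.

step 1: θ'=1.1416 (R=-0.1250) → pose (-5.1137, -0.8230, 1.1416)
step 2: θ'=1.1416 (straight) → pose (-4.1773, 1.2229, 1.1416)
step 3: θ'=0.6416 (R=-5.0000) → pose (-2.6232, 3.1479, 0.6416)

(-2.6232, 3.1479, 0.6416)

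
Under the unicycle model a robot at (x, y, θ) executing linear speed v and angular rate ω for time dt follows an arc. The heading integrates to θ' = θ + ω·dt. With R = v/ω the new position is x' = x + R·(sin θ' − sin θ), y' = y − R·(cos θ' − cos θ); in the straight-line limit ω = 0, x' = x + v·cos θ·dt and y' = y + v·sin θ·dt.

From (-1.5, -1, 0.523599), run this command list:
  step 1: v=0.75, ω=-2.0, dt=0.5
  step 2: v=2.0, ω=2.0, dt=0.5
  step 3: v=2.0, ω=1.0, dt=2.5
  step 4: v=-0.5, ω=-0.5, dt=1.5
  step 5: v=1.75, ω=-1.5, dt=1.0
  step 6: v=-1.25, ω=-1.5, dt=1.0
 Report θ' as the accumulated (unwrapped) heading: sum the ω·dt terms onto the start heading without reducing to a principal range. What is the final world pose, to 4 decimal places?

(-1.3619, 3.9645, -0.7264)

step 1: θ'=-0.4764 (R=-0.3750) → pose (-1.1405, -0.9915, -0.4764)
step 2: θ'=0.5236 (R=1.0000) → pose (-0.1819, -0.9689, 0.5236)
step 3: θ'=3.0236 (R=2.0000) → pose (-0.9465, 2.7493, 3.0236)
step 4: θ'=2.2736 (R=1.0000) → pose (-0.3012, 2.4026, 2.2736)
step 5: θ'=0.7736 (R=-1.1667) → pose (-0.2262, 3.9913, 0.7736)
step 6: θ'=-0.7264 (R=0.8333) → pose (-1.3619, 3.9645, -0.7264)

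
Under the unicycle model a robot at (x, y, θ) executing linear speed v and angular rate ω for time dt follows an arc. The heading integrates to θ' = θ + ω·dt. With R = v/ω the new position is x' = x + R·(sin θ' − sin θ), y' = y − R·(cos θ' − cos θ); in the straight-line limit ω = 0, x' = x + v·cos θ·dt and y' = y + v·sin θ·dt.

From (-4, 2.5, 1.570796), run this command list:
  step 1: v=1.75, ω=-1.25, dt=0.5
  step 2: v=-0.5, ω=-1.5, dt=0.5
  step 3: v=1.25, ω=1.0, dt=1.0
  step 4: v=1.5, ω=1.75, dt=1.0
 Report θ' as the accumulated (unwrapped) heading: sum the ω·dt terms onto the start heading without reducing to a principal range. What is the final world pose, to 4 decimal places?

step 1: θ'=0.9458 (R=-1.4000) → pose (-3.7353, 3.3191, 0.9458)
step 2: θ'=0.1958 (R=0.3333) → pose (-3.9408, 3.1872, 0.1958)
step 3: θ'=1.1958 (R=1.2500) → pose (-3.0209, 3.9555, 1.1958)
step 4: θ'=2.9458 (R=0.8571) → pose (-3.6517, 5.1102, 2.9458)

(-3.6517, 5.1102, 2.9458)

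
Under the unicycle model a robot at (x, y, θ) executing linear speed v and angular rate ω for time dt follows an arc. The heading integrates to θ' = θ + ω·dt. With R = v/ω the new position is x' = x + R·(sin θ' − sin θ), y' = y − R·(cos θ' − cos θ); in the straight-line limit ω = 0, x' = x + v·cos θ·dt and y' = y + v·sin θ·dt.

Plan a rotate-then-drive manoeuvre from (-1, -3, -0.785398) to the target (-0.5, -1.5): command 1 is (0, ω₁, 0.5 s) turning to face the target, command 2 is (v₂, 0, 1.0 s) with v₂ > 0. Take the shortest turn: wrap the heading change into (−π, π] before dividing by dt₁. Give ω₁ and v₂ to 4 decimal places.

heading to target = atan2(-1.5−-3, -0.5−-1) = 1.2490
Δθ = wrap(1.2490 − -0.7854) = 2.0344; ω₁ = Δθ/dt₁ = 4.0689
distance = √((-0.5−-1)² + (-1.5−-3)²) = 1.5811; v₂ = distance/dt₂ = 1.5811

ω₁ = 4.0689, v₂ = 1.5811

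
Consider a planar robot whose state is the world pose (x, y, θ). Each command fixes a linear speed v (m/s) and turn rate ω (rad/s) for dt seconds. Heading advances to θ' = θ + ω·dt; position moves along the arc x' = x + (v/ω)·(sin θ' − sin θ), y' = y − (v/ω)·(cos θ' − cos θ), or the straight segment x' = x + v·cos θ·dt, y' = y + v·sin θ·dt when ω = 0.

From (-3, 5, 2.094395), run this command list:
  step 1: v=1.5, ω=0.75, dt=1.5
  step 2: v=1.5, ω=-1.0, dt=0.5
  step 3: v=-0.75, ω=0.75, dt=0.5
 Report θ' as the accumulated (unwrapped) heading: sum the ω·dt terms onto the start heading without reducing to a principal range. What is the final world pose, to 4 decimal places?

step 1: θ'=3.2194 (R=2.0000) → pose (-4.8875, 5.9940, 3.2194)
step 2: θ'=2.7194 (R=-1.5000) → pose (-5.6187, 6.1211, 2.7194)
step 3: θ'=3.0944 (R=-1.0000) → pose (-5.2561, 6.0344, 3.0944)

(-5.2561, 6.0344, 3.0944)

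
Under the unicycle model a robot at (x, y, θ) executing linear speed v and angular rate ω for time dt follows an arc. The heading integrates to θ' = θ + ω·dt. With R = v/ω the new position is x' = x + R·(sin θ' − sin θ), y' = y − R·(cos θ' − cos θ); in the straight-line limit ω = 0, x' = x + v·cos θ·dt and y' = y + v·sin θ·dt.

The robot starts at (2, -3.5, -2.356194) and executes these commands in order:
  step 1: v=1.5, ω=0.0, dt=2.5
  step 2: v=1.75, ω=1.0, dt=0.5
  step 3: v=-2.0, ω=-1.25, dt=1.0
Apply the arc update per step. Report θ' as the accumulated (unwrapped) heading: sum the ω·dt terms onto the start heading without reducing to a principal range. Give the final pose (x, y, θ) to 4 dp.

(0.3852, -5.7479, -3.1062)

step 1: θ'=-2.3562 (straight) → pose (-0.6516, -6.1517, -2.3562)
step 2: θ'=-1.8562 (R=1.7500) → pose (-1.0934, -6.8964, -1.8562)
step 3: θ'=-3.1062 (R=1.6000) → pose (0.3852, -5.7479, -3.1062)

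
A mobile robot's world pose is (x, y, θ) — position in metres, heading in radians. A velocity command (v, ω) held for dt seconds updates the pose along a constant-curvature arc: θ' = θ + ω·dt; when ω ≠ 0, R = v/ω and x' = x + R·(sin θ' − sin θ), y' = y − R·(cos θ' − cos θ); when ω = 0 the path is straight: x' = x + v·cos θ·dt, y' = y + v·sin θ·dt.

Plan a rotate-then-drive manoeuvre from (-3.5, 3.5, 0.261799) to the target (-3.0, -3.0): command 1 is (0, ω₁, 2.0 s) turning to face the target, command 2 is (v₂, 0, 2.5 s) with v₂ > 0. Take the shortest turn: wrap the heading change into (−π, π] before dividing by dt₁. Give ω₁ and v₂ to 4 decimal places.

heading to target = atan2(-3−3.5, -3−-3.5) = -1.4940
Δθ = wrap(-1.4940 − 0.2618) = -1.7558; ω₁ = Δθ/dt₁ = -0.8779
distance = √((-3−-3.5)² + (-3−3.5)²) = 6.5192; v₂ = distance/dt₂ = 2.6077

ω₁ = -0.8779, v₂ = 2.6077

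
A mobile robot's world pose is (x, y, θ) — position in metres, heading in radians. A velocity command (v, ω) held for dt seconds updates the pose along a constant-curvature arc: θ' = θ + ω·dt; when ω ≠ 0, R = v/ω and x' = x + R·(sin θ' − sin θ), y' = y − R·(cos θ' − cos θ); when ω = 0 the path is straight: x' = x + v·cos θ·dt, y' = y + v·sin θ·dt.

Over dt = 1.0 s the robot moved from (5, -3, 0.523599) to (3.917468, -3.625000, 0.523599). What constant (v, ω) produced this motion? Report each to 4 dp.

Δθ = 0.523599 − 0.523599 = 0.000000
ω = Δθ/dt = 0.000000/1.0 = 0.0000
ω = 0 → v = (Δx·cos θ + Δy·sin θ)/dt = -1.2500

v = -1.2500, ω = 0.0000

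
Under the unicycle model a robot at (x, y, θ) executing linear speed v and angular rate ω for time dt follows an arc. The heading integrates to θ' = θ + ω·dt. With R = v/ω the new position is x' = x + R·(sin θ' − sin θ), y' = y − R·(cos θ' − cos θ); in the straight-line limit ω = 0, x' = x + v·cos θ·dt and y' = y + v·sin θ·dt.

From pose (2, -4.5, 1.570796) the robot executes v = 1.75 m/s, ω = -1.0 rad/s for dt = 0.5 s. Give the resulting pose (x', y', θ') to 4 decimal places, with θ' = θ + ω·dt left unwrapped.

(2.2142, -3.6610, 1.0708)

θ' = 1.5708 + -1.0·0.5 = 1.0708
R = v/ω = 1.75/-1.0 = -1.7500
x' = 2 + -1.7500·(sin 1.0708 − sin 1.5708) = 2.2142
y' = -4.5 − -1.7500·(cos 1.0708 − cos 1.5708) = -3.6610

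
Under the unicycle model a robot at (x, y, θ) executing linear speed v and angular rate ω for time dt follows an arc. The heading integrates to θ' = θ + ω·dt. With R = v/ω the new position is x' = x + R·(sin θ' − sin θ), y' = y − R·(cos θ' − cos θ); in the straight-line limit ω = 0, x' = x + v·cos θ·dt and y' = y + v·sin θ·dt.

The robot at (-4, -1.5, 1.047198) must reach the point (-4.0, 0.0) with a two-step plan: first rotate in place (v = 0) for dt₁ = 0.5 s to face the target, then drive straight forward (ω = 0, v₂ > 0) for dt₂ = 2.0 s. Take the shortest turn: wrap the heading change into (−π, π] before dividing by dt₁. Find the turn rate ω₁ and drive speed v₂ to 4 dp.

heading to target = atan2(0−-1.5, -4−-4) = 1.5708
Δθ = wrap(1.5708 − 1.0472) = 0.5236; ω₁ = Δθ/dt₁ = 1.0472
distance = √((-4−-4)² + (0−-1.5)²) = 1.5000; v₂ = distance/dt₂ = 0.7500

ω₁ = 1.0472, v₂ = 0.7500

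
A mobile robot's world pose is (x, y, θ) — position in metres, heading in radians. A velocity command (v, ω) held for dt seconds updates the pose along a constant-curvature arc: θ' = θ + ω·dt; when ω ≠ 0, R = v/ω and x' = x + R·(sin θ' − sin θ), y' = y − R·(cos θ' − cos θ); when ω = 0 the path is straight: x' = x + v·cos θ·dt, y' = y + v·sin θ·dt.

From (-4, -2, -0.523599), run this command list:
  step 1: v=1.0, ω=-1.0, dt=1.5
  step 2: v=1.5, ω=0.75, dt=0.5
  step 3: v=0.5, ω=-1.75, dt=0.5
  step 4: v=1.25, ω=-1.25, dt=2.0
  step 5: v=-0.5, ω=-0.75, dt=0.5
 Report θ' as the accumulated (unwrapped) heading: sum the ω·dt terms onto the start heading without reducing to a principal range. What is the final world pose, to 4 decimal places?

(-5.5658, -3.3307, -5.3986)

step 1: θ'=-2.0236 (R=-1.0000) → pose (-3.6008, -3.3035, -2.0236)
step 2: θ'=-1.6486 (R=2.0000) → pose (-3.7963, -4.0230, -1.6486)
step 3: θ'=-2.5236 (R=-0.2857) → pose (-3.9156, -4.2337, -2.5236)
step 4: θ'=-5.0236 (R=-1.0000) → pose (-5.4469, -3.1124, -5.0236)
step 5: θ'=-5.3986 (R=0.6667) → pose (-5.5658, -3.3307, -5.3986)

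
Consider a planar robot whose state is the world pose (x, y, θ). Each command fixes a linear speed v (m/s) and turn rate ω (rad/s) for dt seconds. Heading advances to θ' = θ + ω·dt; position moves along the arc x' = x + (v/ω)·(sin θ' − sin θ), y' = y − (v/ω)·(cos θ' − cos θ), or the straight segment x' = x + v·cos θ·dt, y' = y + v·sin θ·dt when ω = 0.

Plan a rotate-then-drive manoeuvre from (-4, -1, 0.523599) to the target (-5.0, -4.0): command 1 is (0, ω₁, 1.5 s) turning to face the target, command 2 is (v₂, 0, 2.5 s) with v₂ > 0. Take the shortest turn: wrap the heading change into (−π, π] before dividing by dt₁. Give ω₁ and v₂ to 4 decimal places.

ω₁ = -1.6108, v₂ = 1.2649

heading to target = atan2(-4−-1, -5−-4) = -1.8925
Δθ = wrap(-1.8925 − 0.5236) = -2.4161; ω₁ = Δθ/dt₁ = -1.6108
distance = √((-5−-4)² + (-4−-1)²) = 3.1623; v₂ = distance/dt₂ = 1.2649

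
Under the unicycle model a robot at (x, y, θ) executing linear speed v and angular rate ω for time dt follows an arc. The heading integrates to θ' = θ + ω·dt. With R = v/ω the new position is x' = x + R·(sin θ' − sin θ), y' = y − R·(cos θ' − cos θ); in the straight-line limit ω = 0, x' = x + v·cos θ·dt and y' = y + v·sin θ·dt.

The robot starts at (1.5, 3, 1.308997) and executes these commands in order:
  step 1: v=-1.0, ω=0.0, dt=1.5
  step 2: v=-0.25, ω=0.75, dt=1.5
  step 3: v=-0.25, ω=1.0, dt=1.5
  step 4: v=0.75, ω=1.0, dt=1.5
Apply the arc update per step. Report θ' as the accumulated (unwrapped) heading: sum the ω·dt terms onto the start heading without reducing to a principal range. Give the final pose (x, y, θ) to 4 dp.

(1.5286, 0.2039, 5.4340)

step 1: θ'=1.3090 (straight) → pose (1.1118, 1.5511, 1.3090)
step 2: θ'=2.4340 (R=-0.3333) → pose (1.2171, 1.2115, 2.4340)
step 3: θ'=3.9340 (R=-0.2500) → pose (1.5576, 1.2260, 3.9340)
step 4: θ'=5.4340 (R=0.7500) → pose (1.5286, 0.2039, 5.4340)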